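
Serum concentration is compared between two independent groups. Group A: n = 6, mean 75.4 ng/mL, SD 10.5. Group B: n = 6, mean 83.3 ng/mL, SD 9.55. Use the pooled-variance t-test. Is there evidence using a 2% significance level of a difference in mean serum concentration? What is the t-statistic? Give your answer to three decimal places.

-1.363

Let group 1 = group A, group 2 = group B. H0: μ_1 = μ_2; H1: μ_1 ≠ μ_2 (two-sample pooled-variance t-test, two-sided).
s_p² = [(6−1)·10.5² + (6−1)·9.55²]/(6+6−2) = 100.726
t = (75.4 − 83.3)/√[100.726·(1/6 + 1/6)] = -1.363
df = n₁ + n₂ − 2 = 10
Two-sided p-value ≈ 0.2027
Since p ≈ 0.2027 > α = 0.02, fail to reject H0; the data do not provide sufficient evidence against H0.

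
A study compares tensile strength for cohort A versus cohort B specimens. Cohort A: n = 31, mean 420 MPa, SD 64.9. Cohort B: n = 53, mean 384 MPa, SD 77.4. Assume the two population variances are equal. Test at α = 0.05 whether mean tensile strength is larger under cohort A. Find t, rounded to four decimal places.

2.1788

Let group 1 = cohort A, group 2 = cohort B. H0: μ_1 = μ_2; H1: μ_1 > μ_2 (two-sample pooled-variance t-test, right-tailed).
s_p² = [(31−1)·64.9² + (53−1)·77.4²]/(31+53−2) = 5340
t = (420 − 384)/√[5340·(1/31 + 1/53)] = 2.1788
df = n₁ + n₂ − 2 = 82
p-value = P(T ≥ 2.1788) ≈ 0.016
Since p ≈ 0.016 < α = 0.05, reject H0; the evidence is statistically significant.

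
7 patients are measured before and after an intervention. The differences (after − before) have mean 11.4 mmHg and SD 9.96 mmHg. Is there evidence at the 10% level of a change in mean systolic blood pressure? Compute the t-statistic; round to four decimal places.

3.0283

H0: μ_d = 0; H1: μ_d ≠ 0 (paired t-test on the differences, two-sided).
t = d̄/(s_d/√n) = 11.4/(9.96/√7) = 3.0283
df = n − 1 = 6
Two-sided p-value ≈ 0.023
Since p ≈ 0.023 < α = 0.1, reject H0; the evidence is statistically significant.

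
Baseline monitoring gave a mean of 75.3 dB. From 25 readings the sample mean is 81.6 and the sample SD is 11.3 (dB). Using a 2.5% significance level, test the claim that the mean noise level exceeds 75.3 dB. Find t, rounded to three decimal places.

H0: μ = 75.3; H1: μ > 75.3 (one-sample t-test, right-tailed).
t = (x̄ − μ₀)/(s/√n) = (81.6 − 75.3)/(11.3/√25) = 2.788
df = n − 1 = 24
p-value = P(T ≥ 2.788) ≈ 0.005
Since p ≈ 0.005 < α = 0.025, reject H0; the evidence is statistically significant.

2.788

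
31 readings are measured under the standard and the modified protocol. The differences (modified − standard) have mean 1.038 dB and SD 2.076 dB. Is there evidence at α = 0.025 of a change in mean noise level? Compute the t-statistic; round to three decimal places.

2.784

H0: μ_d = 0; H1: μ_d ≠ 0 (paired t-test on the differences, two-sided).
t = d̄/(s_d/√n) = 1.038/(2.076/√31) = 2.784
df = n − 1 = 30
Two-sided p-value ≈ 0.009
Since p ≈ 0.009 < α = 0.025, reject H0; the data support H1.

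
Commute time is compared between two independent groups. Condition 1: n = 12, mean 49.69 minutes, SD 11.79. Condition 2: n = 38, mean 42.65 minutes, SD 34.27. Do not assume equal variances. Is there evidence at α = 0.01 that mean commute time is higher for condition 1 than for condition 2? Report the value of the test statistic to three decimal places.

1.080

Let group 1 = condition 1, group 2 = condition 2. H0: μ_1 = μ_2; H1: μ_1 > μ_2 (Welch's two-sample t-test, right-tailed).
t = (x̄_1 − x̄_2)/√(s_1²/n_1 + s_2²/n_2) = (49.69 − 42.65)/√(11.79²/12 + 34.27²/38) = 1.080
Welch–Satterthwaite df ≈ 47.49
p-value = P(T ≥ 1.080) ≈ 0.1428
Since p ≈ 0.1428 > α = 0.01, fail to reject H0; the evidence is not statistically significant.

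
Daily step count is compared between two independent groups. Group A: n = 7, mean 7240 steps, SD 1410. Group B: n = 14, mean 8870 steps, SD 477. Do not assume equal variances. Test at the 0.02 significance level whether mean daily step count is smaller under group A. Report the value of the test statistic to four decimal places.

Let group 1 = group A, group 2 = group B. H0: μ_1 = μ_2; H1: μ_1 < μ_2 (Welch's two-sample t-test, left-tailed).
t = (x̄_1 − x̄_2)/√(s_1²/n_1 + s_2²/n_2) = (7240 − 8870)/√(1410²/7 + 477²/14) = -2.9746
Welch–Satterthwaite df ≈ 6.70
p-value = P(T ≤ -2.9746) ≈ 0.011
Since p ≈ 0.011 < α = 0.02, reject H0; the data support H1.

-2.9746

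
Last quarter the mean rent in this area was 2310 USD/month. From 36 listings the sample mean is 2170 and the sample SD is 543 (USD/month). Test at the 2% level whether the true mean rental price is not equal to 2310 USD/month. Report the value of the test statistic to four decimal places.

-1.5470

H0: μ = 2310; H1: μ ≠ 2310 (one-sample t-test, two-sided).
t = (x̄ − μ₀)/(s/√n) = (2170 − 2310)/(543/√36) = -1.5470
df = n − 1 = 35
Two-sided p-value ≈ 0.131
Since p ≈ 0.131 > α = 0.02, fail to reject H0; the evidence is not statistically significant.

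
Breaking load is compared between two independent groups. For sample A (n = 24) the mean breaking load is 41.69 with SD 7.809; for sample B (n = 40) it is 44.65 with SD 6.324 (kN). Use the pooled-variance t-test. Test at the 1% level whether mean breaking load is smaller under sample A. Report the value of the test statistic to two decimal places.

-1.66

Let group 1 = sample A, group 2 = sample B. H0: μ_1 = μ_2; H1: μ_1 < μ_2 (two-sample pooled-variance t-test, left-tailed).
s_p² = [(24−1)·7.809² + (40−1)·6.324²]/(24+40−2) = 47.7787
t = (41.69 − 44.65)/√[47.7787·(1/24 + 1/40)] = -1.66
df = n₁ + n₂ − 2 = 62
p-value = P(T ≤ -1.66) ≈ 0.0511
Since p ≈ 0.0511 > α = 0.01, fail to reject H0; the evidence is not statistically significant.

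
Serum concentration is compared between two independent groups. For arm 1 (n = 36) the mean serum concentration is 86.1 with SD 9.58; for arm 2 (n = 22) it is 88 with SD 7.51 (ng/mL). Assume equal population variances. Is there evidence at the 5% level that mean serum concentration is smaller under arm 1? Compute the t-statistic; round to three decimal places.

Let group 1 = arm 1, group 2 = arm 2. H0: μ_1 = μ_2; H1: μ_1 < μ_2 (two-sample pooled-variance t-test, left-tailed).
s_p² = [(36−1)·9.58² + (22−1)·7.51²]/(36+22−2) = 78.5103
t = (86.1 − 88)/√[78.5103·(1/36 + 1/22)] = -0.792
df = n₁ + n₂ − 2 = 56
p-value = P(T ≤ -0.792) ≈ 0.216
Since p ≈ 0.216 > α = 0.05, fail to reject H0; the data do not provide sufficient evidence against H0.

-0.792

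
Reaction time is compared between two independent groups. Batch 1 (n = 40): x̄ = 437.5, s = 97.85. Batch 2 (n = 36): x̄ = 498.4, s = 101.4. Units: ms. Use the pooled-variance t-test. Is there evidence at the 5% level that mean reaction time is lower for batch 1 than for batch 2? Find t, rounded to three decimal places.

Let group 1 = batch 1, group 2 = batch 2. H0: μ_1 = μ_2; H1: μ_1 < μ_2 (two-sample pooled-variance t-test, left-tailed).
s_p² = [(40−1)·97.85² + (36−1)·101.4²]/(40+36−2) = 9909.17
t = (437.5 − 498.4)/√[9909.17·(1/40 + 1/36)] = -2.663
df = n₁ + n₂ − 2 = 74
p-value = P(T ≤ -2.663) ≈ 0.0047
Since p ≈ 0.0047 < α = 0.05, reject H0; the evidence is statistically significant.

-2.663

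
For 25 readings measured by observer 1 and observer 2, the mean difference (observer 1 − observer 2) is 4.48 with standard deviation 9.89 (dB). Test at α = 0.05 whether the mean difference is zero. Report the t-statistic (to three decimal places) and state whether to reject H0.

t = 2.265; reject H0

H0: μ_d = 0; H1: μ_d ≠ 0 (paired t-test on the differences, two-sided).
t = d̄/(s_d/√n) = 4.48/(9.89/√25) = 2.265
df = n − 1 = 24
Two-sided p-value ≈ 0.0328
Since p ≈ 0.0328 < α = 0.05, reject H0; the evidence is statistically significant.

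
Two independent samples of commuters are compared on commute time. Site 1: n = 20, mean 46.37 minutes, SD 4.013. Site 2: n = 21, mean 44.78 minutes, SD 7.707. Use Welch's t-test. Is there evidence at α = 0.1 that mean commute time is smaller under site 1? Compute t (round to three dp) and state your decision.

t = 0.834; fail to reject H0

Let group 1 = site 1, group 2 = site 2. H0: μ_1 = μ_2; H1: μ_1 < μ_2 (Welch's two-sample t-test, left-tailed).
t = (x̄_1 − x̄_2)/√(s_1²/n_1 + s_2²/n_2) = (46.37 − 44.78)/√(4.013²/20 + 7.707²/21) = 0.834
Welch–Satterthwaite df ≈ 30.41
p-value = P(T ≤ 0.834) ≈ 0.795
Since p ≈ 0.795 > α = 0.1, fail to reject H0; the data do not provide sufficient evidence against H0.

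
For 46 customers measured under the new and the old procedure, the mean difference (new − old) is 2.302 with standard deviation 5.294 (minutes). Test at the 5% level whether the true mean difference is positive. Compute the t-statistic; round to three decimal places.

H0: μ_d = 0; H1: μ_d > 0 (paired t-test on the differences, right-tailed).
t = d̄/(s_d/√n) = 2.302/(5.294/√46) = 2.949
df = n − 1 = 45
p-value = P(T ≥ 2.949) ≈ 0.003
Since p ≈ 0.003 < α = 0.05, reject H0; the evidence is statistically significant.

2.949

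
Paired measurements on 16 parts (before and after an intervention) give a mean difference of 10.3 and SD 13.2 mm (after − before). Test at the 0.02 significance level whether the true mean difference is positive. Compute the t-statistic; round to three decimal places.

3.121

H0: μ_d = 0; H1: μ_d > 0 (paired t-test on the differences, right-tailed).
t = d̄/(s_d/√n) = 10.3/(13.2/√16) = 3.121
df = n − 1 = 15
p-value = P(T ≥ 3.121) ≈ 0.0035
Since p ≈ 0.0035 < α = 0.02, reject H0; the evidence is statistically significant.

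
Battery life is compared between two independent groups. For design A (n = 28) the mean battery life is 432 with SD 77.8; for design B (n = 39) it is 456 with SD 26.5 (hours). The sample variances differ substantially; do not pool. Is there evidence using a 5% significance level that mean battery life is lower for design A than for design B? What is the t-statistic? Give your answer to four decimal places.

-1.5683

Let group 1 = design A, group 2 = design B. H0: μ_1 = μ_2; H1: μ_1 < μ_2 (Welch's two-sample t-test, left-tailed).
t = (x̄_1 − x̄_2)/√(s_1²/n_1 + s_2²/n_2) = (432 − 456)/√(77.8²/28 + 26.5²/39) = -1.5683
Welch–Satterthwaite df ≈ 31.53
p-value = P(T ≤ -1.5683) ≈ 0.063
Since p ≈ 0.063 > α = 0.05, fail to reject H0; the evidence is not statistically significant.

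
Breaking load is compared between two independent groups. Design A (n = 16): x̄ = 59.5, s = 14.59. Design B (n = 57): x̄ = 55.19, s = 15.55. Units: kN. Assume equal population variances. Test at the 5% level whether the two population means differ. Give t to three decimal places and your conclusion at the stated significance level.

t = 0.992; fail to reject H0

Let group 1 = design A, group 2 = design B. H0: μ_1 = μ_2; H1: μ_1 ≠ μ_2 (two-sample pooled-variance t-test, two-sided).
s_p² = [(16−1)·14.59² + (57−1)·15.55²]/(16+57−2) = 235.69
t = (59.5 − 55.19)/√[235.69·(1/16 + 1/57)] = 0.992
df = n₁ + n₂ − 2 = 71
Two-sided p-value ≈ 0.3244
Since p ≈ 0.3244 > α = 0.05, fail to reject H0; the evidence is not statistically significant.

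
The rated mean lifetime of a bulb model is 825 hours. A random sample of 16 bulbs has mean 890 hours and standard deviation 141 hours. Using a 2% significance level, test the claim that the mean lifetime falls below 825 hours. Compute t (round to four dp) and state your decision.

H0: μ = 825; H1: μ < 825 (one-sample t-test, left-tailed).
t = (x̄ − μ₀)/(s/√n) = (890 − 825)/(141/√16) = 1.8440
df = n − 1 = 15
p-value = P(T ≤ 1.8440) ≈ 0.957
Since p ≈ 0.957 > α = 0.02, fail to reject H0; the data do not provide sufficient evidence against H0.

t = 1.8440; fail to reject H0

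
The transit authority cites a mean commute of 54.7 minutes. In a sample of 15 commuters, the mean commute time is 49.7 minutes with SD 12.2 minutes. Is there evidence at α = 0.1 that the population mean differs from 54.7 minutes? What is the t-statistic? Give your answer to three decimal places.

H0: μ = 54.7; H1: μ ≠ 54.7 (one-sample t-test, two-sided).
t = (x̄ − μ₀)/(s/√n) = (49.7 − 54.7)/(12.2/√15) = -1.587
df = n − 1 = 14
Two-sided p-value ≈ 0.135
Since p ≈ 0.135 > α = 0.1, fail to reject H0; the evidence is not statistically significant.

-1.587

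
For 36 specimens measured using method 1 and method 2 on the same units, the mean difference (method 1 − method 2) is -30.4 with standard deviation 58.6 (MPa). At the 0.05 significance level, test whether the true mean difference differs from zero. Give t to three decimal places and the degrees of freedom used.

t = -3.113, df = 35

H0: μ_d = 0; H1: μ_d ≠ 0 (paired t-test on the differences, two-sided).
t = d̄/(s_d/√n) = -30.4/(58.6/√36) = -3.113
df = n − 1 = 35
Two-sided p-value ≈ 0.0037
Since p ≈ 0.0037 < α = 0.05, reject H0; the data support H1.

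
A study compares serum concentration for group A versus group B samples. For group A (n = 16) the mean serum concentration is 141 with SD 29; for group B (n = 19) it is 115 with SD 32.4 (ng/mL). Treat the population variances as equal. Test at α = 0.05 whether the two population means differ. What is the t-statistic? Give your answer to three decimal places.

2.480

Let group 1 = group A, group 2 = group B. H0: μ_1 = μ_2; H1: μ_1 ≠ μ_2 (two-sample pooled-variance t-test, two-sided).
s_p² = [(16−1)·29² + (19−1)·32.4²]/(16+19−2) = 954.869
t = (141 − 115)/√[954.869·(1/16 + 1/19)] = 2.480
df = n₁ + n₂ − 2 = 33
Two-sided p-value ≈ 0.0184
Since p ≈ 0.0184 < α = 0.05, reject H0; the data support H1.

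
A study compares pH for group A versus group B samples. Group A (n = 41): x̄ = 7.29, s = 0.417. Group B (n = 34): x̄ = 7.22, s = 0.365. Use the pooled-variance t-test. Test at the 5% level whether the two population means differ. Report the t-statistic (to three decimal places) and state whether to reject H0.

t = 0.765; fail to reject H0

Let group 1 = group A, group 2 = group B. H0: μ_1 = μ_2; H1: μ_1 ≠ μ_2 (two-sample pooled-variance t-test, two-sided).
s_p² = [(41−1)·0.417² + (34−1)·0.365²]/(41+34−2) = 0.155507
t = (7.29 − 7.22)/√[0.155507·(1/41 + 1/34)] = 0.765
df = n₁ + n₂ − 2 = 73
Two-sided p-value ≈ 0.447
Since p ≈ 0.447 > α = 0.05, fail to reject H0; the data do not provide sufficient evidence against H0.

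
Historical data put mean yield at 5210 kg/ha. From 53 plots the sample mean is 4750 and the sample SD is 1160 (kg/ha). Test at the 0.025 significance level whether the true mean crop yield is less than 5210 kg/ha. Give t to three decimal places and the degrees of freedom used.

t = -2.887, df = 52

H0: μ = 5210; H1: μ < 5210 (one-sample t-test, left-tailed).
t = (x̄ − μ₀)/(s/√n) = (4750 − 5210)/(1160/√53) = -2.887
df = n − 1 = 52
p-value = P(T ≤ -2.887) ≈ 0.003
Since p ≈ 0.003 < α = 0.025, reject H0; the data support H1.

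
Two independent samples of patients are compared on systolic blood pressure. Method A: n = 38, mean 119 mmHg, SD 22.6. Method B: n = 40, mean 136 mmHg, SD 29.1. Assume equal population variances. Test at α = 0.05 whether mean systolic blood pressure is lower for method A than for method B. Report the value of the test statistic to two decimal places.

Let group 1 = method A, group 2 = method B. H0: μ_1 = μ_2; H1: μ_1 < μ_2 (two-sample pooled-variance t-test, left-tailed).
s_p² = [(38−1)·22.6² + (40−1)·29.1²]/(38+40−2) = 683.207
t = (119 − 136)/√[683.207·(1/38 + 1/40)] = -2.87
df = n₁ + n₂ − 2 = 76
p-value = P(T ≤ -2.87) ≈ 0.003
Since p ≈ 0.003 < α = 0.05, reject H0; the evidence is statistically significant.

-2.87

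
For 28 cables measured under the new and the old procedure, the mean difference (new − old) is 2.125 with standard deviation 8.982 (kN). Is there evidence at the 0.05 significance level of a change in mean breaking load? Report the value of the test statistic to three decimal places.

H0: μ_d = 0; H1: μ_d ≠ 0 (paired t-test on the differences, two-sided).
t = d̄/(s_d/√n) = 2.125/(8.982/√28) = 1.252
df = n − 1 = 27
Two-sided p-value ≈ 0.221
Since p ≈ 0.221 > α = 0.05, fail to reject H0; the data do not provide sufficient evidence against H0.

1.252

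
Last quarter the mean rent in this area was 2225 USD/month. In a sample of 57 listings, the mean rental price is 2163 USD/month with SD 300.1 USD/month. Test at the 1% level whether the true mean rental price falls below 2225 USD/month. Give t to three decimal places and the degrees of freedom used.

t = -1.560, df = 56

H0: μ = 2225; H1: μ < 2225 (one-sample t-test, left-tailed).
t = (x̄ − μ₀)/(s/√n) = (2163 − 2225)/(300.1/√57) = -1.560
df = n − 1 = 56
p-value = P(T ≤ -1.560) ≈ 0.062
Since p ≈ 0.062 > α = 0.01, fail to reject H0; the evidence is not statistically significant.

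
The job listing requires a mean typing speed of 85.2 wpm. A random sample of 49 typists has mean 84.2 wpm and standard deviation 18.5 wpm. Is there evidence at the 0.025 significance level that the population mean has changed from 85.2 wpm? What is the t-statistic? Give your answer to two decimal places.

-0.38

H0: μ = 85.2; H1: μ ≠ 85.2 (one-sample t-test, two-sided).
t = (x̄ − μ₀)/(s/√n) = (84.2 − 85.2)/(18.5/√49) = -0.38
df = n − 1 = 48
Two-sided p-value ≈ 0.7068
Since p ≈ 0.7068 > α = 0.025, fail to reject H0; the data do not provide sufficient evidence against H0.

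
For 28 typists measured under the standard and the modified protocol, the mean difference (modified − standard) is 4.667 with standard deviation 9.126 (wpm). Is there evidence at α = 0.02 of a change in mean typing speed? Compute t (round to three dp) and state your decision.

H0: μ_d = 0; H1: μ_d ≠ 0 (paired t-test on the differences, two-sided).
t = d̄/(s_d/√n) = 4.667/(9.126/√28) = 2.706
df = n − 1 = 27
Two-sided p-value ≈ 0.012
Since p ≈ 0.012 < α = 0.02, reject H0; the data support H1.

t = 2.706; reject H0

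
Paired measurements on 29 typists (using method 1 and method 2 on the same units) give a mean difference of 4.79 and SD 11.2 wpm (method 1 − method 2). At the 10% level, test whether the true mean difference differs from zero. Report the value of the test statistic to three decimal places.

2.303

H0: μ_d = 0; H1: μ_d ≠ 0 (paired t-test on the differences, two-sided).
t = d̄/(s_d/√n) = 4.79/(11.2/√29) = 2.303
df = n − 1 = 28
Two-sided p-value ≈ 0.0289
Since p ≈ 0.0289 < α = 0.1, reject H0; the evidence is statistically significant.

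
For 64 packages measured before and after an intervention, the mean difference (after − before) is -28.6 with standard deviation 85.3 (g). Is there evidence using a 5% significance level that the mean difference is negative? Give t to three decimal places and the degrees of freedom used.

t = -2.682, df = 63

H0: μ_d = 0; H1: μ_d < 0 (paired t-test on the differences, left-tailed).
t = d̄/(s_d/√n) = -28.6/(85.3/√64) = -2.682
df = n − 1 = 63
p-value = P(T ≤ -2.682) ≈ 0.005
Since p ≈ 0.005 < α = 0.05, reject H0; the data support H1.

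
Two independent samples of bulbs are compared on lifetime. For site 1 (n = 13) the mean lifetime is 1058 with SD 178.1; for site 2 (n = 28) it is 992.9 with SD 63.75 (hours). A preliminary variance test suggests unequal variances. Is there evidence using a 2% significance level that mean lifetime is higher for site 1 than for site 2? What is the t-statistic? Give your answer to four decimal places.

1.2804

Let group 1 = site 1, group 2 = site 2. H0: μ_1 = μ_2; H1: μ_1 > μ_2 (Welch's two-sample t-test, right-tailed).
t = (x̄_1 − x̄_2)/√(s_1²/n_1 + s_2²/n_2) = (1058 − 992.9)/√(178.1²/13 + 63.75²/28) = 1.2804
Welch–Satterthwaite df ≈ 13.45
p-value = P(T ≥ 1.2804) ≈ 0.1110
Since p ≈ 0.1110 > α = 0.02, fail to reject H0; the data do not provide sufficient evidence against H0.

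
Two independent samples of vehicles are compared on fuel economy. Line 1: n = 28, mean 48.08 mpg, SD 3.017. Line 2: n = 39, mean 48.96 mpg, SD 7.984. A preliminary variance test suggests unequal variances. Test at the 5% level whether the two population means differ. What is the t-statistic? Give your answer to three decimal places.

Let group 1 = line 1, group 2 = line 2. H0: μ_1 = μ_2; H1: μ_1 ≠ μ_2 (Welch's two-sample t-test, two-sided).
t = (x̄_1 − x̄_2)/√(s_1²/n_1 + s_2²/n_2) = (48.08 − 48.96)/√(3.017²/28 + 7.984²/39) = -0.629
Welch–Satterthwaite df ≈ 51.74
Two-sided p-value ≈ 0.5323
Since p ≈ 0.5323 > α = 0.05, fail to reject H0; the evidence is not statistically significant.

-0.629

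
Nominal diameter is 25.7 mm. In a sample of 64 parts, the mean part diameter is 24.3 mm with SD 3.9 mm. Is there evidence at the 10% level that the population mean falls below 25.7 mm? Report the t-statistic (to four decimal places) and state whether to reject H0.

t = -2.8718; reject H0

H0: μ = 25.7; H1: μ < 25.7 (one-sample t-test, left-tailed).
t = (x̄ − μ₀)/(s/√n) = (24.3 − 25.7)/(3.9/√64) = -2.8718
df = n − 1 = 63
p-value = P(T ≤ -2.8718) ≈ 0.0028
Since p ≈ 0.0028 < α = 0.1, reject H0; the data support H1.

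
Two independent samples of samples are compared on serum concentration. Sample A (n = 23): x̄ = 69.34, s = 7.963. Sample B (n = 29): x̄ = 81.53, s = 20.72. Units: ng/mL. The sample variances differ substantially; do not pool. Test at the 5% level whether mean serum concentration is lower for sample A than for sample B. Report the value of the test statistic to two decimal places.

-2.91

Let group 1 = sample A, group 2 = sample B. H0: μ_1 = μ_2; H1: μ_1 < μ_2 (Welch's two-sample t-test, left-tailed).
t = (x̄_1 − x̄_2)/√(s_1²/n_1 + s_2²/n_2) = (69.34 − 81.53)/√(7.963²/23 + 20.72²/29) = -2.91
Welch–Satterthwaite df ≈ 37.73
p-value = P(T ≤ -2.91) ≈ 0.003
Since p ≈ 0.003 < α = 0.05, reject H0; the data support H1.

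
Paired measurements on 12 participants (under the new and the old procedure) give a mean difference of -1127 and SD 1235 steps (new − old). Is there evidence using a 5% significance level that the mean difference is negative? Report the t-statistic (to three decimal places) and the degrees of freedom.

t = -3.161, df = 11

H0: μ_d = 0; H1: μ_d < 0 (paired t-test on the differences, left-tailed).
t = d̄/(s_d/√n) = -1127/(1235/√12) = -3.161
df = n − 1 = 11
p-value = P(T ≤ -3.161) ≈ 0.0045
Since p ≈ 0.0045 < α = 0.05, reject H0; the data support H1.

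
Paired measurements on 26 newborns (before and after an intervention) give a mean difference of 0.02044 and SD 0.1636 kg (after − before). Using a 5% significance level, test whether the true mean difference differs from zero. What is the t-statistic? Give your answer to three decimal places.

H0: μ_d = 0; H1: μ_d ≠ 0 (paired t-test on the differences, two-sided).
t = d̄/(s_d/√n) = 0.02044/(0.1636/√26) = 0.637
df = n − 1 = 25
Two-sided p-value ≈ 0.5299
Since p ≈ 0.5299 > α = 0.05, fail to reject H0; the data do not provide sufficient evidence against H0.

0.637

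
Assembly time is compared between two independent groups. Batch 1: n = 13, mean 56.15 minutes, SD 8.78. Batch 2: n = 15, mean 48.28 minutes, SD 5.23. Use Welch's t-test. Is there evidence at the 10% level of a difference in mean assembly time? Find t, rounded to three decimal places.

Let group 1 = batch 1, group 2 = batch 2. H0: μ_1 = μ_2; H1: μ_1 ≠ μ_2 (Welch's two-sample t-test, two-sided).
t = (x̄_1 − x̄_2)/√(s_1²/n_1 + s_2²/n_2) = (56.15 − 48.28)/√(8.78²/13 + 5.23²/15) = 2.826
Welch–Satterthwaite df ≈ 18.98
Two-sided p-value ≈ 0.0108
Since p ≈ 0.0108 < α = 0.1, reject H0; the data support H1.

2.826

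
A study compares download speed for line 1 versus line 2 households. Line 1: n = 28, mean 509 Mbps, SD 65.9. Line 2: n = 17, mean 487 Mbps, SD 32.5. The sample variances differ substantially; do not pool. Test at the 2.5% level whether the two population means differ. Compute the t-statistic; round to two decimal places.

1.49

Let group 1 = line 1, group 2 = line 2. H0: μ_1 = μ_2; H1: μ_1 ≠ μ_2 (Welch's two-sample t-test, two-sided).
t = (x̄_1 − x̄_2)/√(s_1²/n_1 + s_2²/n_2) = (509 − 487)/√(65.9²/28 + 32.5²/17) = 1.49
Welch–Satterthwaite df ≈ 41.68
Two-sided p-value ≈ 0.1431
Since p ≈ 0.1431 > α = 0.025, fail to reject H0; the evidence is not statistically significant.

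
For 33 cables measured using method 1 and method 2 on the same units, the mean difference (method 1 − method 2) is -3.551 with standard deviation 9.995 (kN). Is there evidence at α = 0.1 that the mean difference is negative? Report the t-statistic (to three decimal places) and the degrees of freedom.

H0: μ_d = 0; H1: μ_d < 0 (paired t-test on the differences, left-tailed).
t = d̄/(s_d/√n) = -3.551/(9.995/√33) = -2.041
df = n − 1 = 32
p-value = P(T ≤ -2.041) ≈ 0.0248
Since p ≈ 0.0248 < α = 0.1, reject H0; the data support H1.

t = -2.041, df = 32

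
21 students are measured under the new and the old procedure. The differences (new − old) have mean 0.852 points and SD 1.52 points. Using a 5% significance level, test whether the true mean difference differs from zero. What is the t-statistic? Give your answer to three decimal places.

2.569

H0: μ_d = 0; H1: μ_d ≠ 0 (paired t-test on the differences, two-sided).
t = d̄/(s_d/√n) = 0.852/(1.52/√21) = 2.569
df = n − 1 = 20
Two-sided p-value ≈ 0.018
Since p ≈ 0.018 < α = 0.05, reject H0; the data support H1.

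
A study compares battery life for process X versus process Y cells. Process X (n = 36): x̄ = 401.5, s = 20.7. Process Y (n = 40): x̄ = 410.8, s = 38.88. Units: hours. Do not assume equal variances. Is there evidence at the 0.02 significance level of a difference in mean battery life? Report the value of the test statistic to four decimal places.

Let group 1 = process X, group 2 = process Y. H0: μ_1 = μ_2; H1: μ_1 ≠ μ_2 (Welch's two-sample t-test, two-sided).
t = (x̄_1 − x̄_2)/√(s_1²/n_1 + s_2²/n_2) = (401.5 − 410.8)/√(20.7²/36 + 38.88²/40) = -1.3193
Welch–Satterthwaite df ≈ 60.72
Two-sided p-value ≈ 0.192
Since p ≈ 0.192 > α = 0.02, fail to reject H0; the data do not provide sufficient evidence against H0.

-1.3193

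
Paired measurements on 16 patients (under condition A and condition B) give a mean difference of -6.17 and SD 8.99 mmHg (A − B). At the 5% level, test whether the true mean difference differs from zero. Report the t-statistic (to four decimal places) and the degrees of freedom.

t = -2.7453, df = 15

H0: μ_d = 0; H1: μ_d ≠ 0 (paired t-test on the differences, two-sided).
t = d̄/(s_d/√n) = -6.17/(8.99/√16) = -2.7453
df = n − 1 = 15
Two-sided p-value ≈ 0.015
Since p ≈ 0.015 < α = 0.05, reject H0; the evidence is statistically significant.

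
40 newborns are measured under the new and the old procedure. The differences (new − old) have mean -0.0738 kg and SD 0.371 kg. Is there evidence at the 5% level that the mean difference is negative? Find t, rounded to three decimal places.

H0: μ_d = 0; H1: μ_d < 0 (paired t-test on the differences, left-tailed).
t = d̄/(s_d/√n) = -0.0738/(0.371/√40) = -1.258
df = n − 1 = 39
p-value = P(T ≤ -1.258) ≈ 0.108
Since p ≈ 0.108 > α = 0.05, fail to reject H0; the data do not provide sufficient evidence against H0.

-1.258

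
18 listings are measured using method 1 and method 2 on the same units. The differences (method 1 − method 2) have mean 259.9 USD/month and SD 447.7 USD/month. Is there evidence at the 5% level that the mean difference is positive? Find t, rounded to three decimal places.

H0: μ_d = 0; H1: μ_d > 0 (paired t-test on the differences, right-tailed).
t = d̄/(s_d/√n) = 259.9/(447.7/√18) = 2.463
df = n − 1 = 17
p-value = P(T ≥ 2.463) ≈ 0.012
Since p ≈ 0.012 < α = 0.05, reject H0; the data support H1.

2.463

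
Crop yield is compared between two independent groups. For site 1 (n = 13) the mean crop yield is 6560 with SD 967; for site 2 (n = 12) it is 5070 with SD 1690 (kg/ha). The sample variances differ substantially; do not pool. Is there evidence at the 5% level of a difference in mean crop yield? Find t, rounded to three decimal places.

Let group 1 = site 1, group 2 = site 2. H0: μ_1 = μ_2; H1: μ_1 ≠ μ_2 (Welch's two-sample t-test, two-sided).
t = (x̄_1 − x̄_2)/√(s_1²/n_1 + s_2²/n_2) = (6560 − 5070)/√(967²/13 + 1690²/12) = 2.676
Welch–Satterthwaite df ≈ 17.21
Two-sided p-value ≈ 0.0158
Since p ≈ 0.0158 < α = 0.05, reject H0; the data support H1.

2.676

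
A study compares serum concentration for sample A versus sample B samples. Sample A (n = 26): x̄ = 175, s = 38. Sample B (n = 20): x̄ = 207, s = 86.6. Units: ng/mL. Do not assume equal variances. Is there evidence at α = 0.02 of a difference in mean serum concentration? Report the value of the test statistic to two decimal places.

-1.54

Let group 1 = sample A, group 2 = sample B. H0: μ_1 = μ_2; H1: μ_1 ≠ μ_2 (Welch's two-sample t-test, two-sided).
t = (x̄_1 − x̄_2)/√(s_1²/n_1 + s_2²/n_2) = (175 − 207)/√(38²/26 + 86.6²/20) = -1.54
Welch–Satterthwaite df ≈ 24.63
Two-sided p-value ≈ 0.136
Since p ≈ 0.136 > α = 0.02, fail to reject H0; the evidence is not statistically significant.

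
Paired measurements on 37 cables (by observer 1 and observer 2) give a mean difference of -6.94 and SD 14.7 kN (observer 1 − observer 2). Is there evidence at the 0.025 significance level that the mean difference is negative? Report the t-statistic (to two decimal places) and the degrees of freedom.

t = -2.87, df = 36

H0: μ_d = 0; H1: μ_d < 0 (paired t-test on the differences, left-tailed).
t = d̄/(s_d/√n) = -6.94/(14.7/√37) = -2.87
df = n − 1 = 36
p-value = P(T ≤ -2.87) ≈ 0.003
Since p ≈ 0.003 < α = 0.025, reject H0; the evidence is statistically significant.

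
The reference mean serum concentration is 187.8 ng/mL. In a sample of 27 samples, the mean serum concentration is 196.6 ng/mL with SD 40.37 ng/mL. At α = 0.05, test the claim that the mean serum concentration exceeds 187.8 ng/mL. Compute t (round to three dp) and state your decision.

t = 1.133; fail to reject H0

H0: μ = 187.8; H1: μ > 187.8 (one-sample t-test, right-tailed).
t = (x̄ − μ₀)/(s/√n) = (196.6 − 187.8)/(40.37/√27) = 1.133
df = n − 1 = 26
p-value = P(T ≥ 1.133) ≈ 0.134
Since p ≈ 0.134 > α = 0.05, fail to reject H0; the data do not provide sufficient evidence against H0.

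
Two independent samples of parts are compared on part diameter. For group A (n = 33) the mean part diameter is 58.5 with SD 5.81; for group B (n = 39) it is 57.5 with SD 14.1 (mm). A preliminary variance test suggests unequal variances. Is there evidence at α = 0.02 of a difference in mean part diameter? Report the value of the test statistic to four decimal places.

Let group 1 = group A, group 2 = group B. H0: μ_1 = μ_2; H1: μ_1 ≠ μ_2 (Welch's two-sample t-test, two-sided).
t = (x̄_1 − x̄_2)/√(s_1²/n_1 + s_2²/n_2) = (58.5 − 57.5)/√(5.81²/33 + 14.1²/39) = 0.4042
Welch–Satterthwaite df ≈ 52.28
Two-sided p-value ≈ 0.688
Since p ≈ 0.688 > α = 0.02, fail to reject H0; the data do not provide sufficient evidence against H0.

0.4042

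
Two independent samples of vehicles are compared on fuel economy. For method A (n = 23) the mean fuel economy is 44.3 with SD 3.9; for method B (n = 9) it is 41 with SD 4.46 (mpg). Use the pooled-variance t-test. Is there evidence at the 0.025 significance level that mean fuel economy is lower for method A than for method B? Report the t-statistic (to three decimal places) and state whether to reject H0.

Let group 1 = method A, group 2 = method B. H0: μ_1 = μ_2; H1: μ_1 < μ_2 (two-sample pooled-variance t-test, left-tailed).
s_p² = [(23−1)·3.9² + (9−1)·4.46²]/(23+9−2) = 16.4584
t = (44.3 − 41)/√[16.4584·(1/23 + 1/9)] = 2.069
df = n₁ + n₂ − 2 = 30
p-value = P(T ≤ 2.069) ≈ 0.9764
Since p ≈ 0.9764 > α = 0.025, fail to reject H0; the data do not provide sufficient evidence against H0.

t = 2.069; fail to reject H0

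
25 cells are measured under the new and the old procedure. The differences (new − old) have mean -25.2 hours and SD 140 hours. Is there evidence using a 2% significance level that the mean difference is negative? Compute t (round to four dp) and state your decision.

t = -0.9000; fail to reject H0

H0: μ_d = 0; H1: μ_d < 0 (paired t-test on the differences, left-tailed).
t = d̄/(s_d/√n) = -25.2/(140/√25) = -0.9000
df = n − 1 = 24
p-value = P(T ≤ -0.9000) ≈ 0.189
Since p ≈ 0.189 > α = 0.02, fail to reject H0; the data do not provide sufficient evidence against H0.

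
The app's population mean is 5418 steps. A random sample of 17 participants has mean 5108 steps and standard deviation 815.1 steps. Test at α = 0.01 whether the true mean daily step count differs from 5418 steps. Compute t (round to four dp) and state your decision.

t = -1.5681; fail to reject H0

H0: μ = 5418; H1: μ ≠ 5418 (one-sample t-test, two-sided).
t = (x̄ − μ₀)/(s/√n) = (5108 − 5418)/(815.1/√17) = -1.5681
df = n − 1 = 16
Two-sided p-value ≈ 0.1364
Since p ≈ 0.1364 > α = 0.01, fail to reject H0; the data do not provide sufficient evidence against H0.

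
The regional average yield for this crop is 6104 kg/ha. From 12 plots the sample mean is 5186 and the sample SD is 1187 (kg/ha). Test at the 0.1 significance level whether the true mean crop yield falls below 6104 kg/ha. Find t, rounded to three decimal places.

H0: μ = 6104; H1: μ < 6104 (one-sample t-test, left-tailed).
t = (x̄ − μ₀)/(s/√n) = (5186 − 6104)/(1187/√12) = -2.679
df = n − 1 = 11
p-value = P(T ≤ -2.679) ≈ 0.011
Since p ≈ 0.011 < α = 0.1, reject H0; the data support H1.

-2.679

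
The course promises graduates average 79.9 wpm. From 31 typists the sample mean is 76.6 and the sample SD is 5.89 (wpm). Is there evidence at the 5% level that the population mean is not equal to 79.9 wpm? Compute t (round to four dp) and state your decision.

H0: μ = 79.9; H1: μ ≠ 79.9 (one-sample t-test, two-sided).
t = (x̄ − μ₀)/(s/√n) = (76.6 − 79.9)/(5.89/√31) = -3.1195
df = n − 1 = 30
Two-sided p-value ≈ 0.0040
Since p ≈ 0.0040 < α = 0.05, reject H0; the evidence is statistically significant.

t = -3.1195; reject H0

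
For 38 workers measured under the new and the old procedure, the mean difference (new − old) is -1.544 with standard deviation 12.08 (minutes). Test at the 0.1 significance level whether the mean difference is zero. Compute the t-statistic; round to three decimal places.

H0: μ_d = 0; H1: μ_d ≠ 0 (paired t-test on the differences, two-sided).
t = d̄/(s_d/√n) = -1.544/(12.08/√38) = -0.788
df = n − 1 = 37
Two-sided p-value ≈ 0.436
Since p ≈ 0.436 > α = 0.1, fail to reject H0; the evidence is not statistically significant.

-0.788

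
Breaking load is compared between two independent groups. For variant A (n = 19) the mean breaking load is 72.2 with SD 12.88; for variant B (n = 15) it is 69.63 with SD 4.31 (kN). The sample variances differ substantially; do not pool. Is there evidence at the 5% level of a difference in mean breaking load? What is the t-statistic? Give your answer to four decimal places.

0.8139

Let group 1 = variant A, group 2 = variant B. H0: μ_1 = μ_2; H1: μ_1 ≠ μ_2 (Welch's two-sample t-test, two-sided).
t = (x̄_1 − x̄_2)/√(s_1²/n_1 + s_2²/n_2) = (72.2 − 69.63)/√(12.88²/19 + 4.31²/15) = 0.8139
Welch–Satterthwaite df ≈ 22.88
Two-sided p-value ≈ 0.4241
Since p ≈ 0.4241 > α = 0.05, fail to reject H0; the data do not provide sufficient evidence against H0.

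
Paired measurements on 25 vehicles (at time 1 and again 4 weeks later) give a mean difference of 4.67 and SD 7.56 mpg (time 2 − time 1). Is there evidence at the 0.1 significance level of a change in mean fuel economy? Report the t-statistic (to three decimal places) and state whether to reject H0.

t = 3.089; reject H0

H0: μ_d = 0; H1: μ_d ≠ 0 (paired t-test on the differences, two-sided).
t = d̄/(s_d/√n) = 4.67/(7.56/√25) = 3.089
df = n − 1 = 24
Two-sided p-value ≈ 0.005
Since p ≈ 0.005 < α = 0.1, reject H0; the data support H1.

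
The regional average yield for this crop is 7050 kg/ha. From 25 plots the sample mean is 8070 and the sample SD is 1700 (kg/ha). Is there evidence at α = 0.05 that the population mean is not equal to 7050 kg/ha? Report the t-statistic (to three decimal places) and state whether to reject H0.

t = 3.000; reject H0

H0: μ = 7050; H1: μ ≠ 7050 (one-sample t-test, two-sided).
t = (x̄ − μ₀)/(s/√n) = (8070 − 7050)/(1700/√25) = 3.000
df = n − 1 = 24
Two-sided p-value ≈ 0.0062
Since p ≈ 0.0062 < α = 0.05, reject H0; the data support H1.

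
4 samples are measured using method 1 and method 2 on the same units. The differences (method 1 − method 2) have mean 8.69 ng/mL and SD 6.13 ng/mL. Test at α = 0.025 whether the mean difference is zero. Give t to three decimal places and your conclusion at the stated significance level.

H0: μ_d = 0; H1: μ_d ≠ 0 (paired t-test on the differences, two-sided).
t = d̄/(s_d/√n) = 8.69/(6.13/√4) = 2.835
df = n − 1 = 3
Two-sided p-value ≈ 0.066
Since p ≈ 0.066 > α = 0.025, fail to reject H0; the evidence is not statistically significant.

t = 2.835; fail to reject H0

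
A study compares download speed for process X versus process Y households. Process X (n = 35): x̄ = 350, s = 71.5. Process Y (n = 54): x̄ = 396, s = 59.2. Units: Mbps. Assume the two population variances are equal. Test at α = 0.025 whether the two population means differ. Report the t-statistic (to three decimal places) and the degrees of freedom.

Let group 1 = process X, group 2 = process Y. H0: μ_1 = μ_2; H1: μ_1 ≠ μ_2 (two-sample pooled-variance t-test, two-sided).
s_p² = [(35−1)·71.5² + (54−1)·59.2²]/(35+54−2) = 4132.9
t = (350 − 396)/√[4132.9·(1/35 + 1/54)] = -3.297
df = n₁ + n₂ − 2 = 87
Two-sided p-value ≈ 0.001
Since p ≈ 0.001 < α = 0.025, reject H0; the evidence is statistically significant.

t = -3.297, df = 87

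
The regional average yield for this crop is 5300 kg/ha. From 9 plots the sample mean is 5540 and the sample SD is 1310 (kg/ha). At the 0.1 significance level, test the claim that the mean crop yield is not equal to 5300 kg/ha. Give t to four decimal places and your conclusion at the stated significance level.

H0: μ = 5300; H1: μ ≠ 5300 (one-sample t-test, two-sided).
t = (x̄ − μ₀)/(s/√n) = (5540 − 5300)/(1310/√9) = 0.5496
df = n − 1 = 8
Two-sided p-value ≈ 0.598
Since p ≈ 0.598 > α = 0.1, fail to reject H0; the data do not provide sufficient evidence against H0.

t = 0.5496; fail to reject H0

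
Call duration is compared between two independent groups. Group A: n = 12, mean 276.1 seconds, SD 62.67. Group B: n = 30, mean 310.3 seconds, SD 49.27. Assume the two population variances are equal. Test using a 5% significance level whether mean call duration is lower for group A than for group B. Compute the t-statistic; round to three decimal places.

-1.879

Let group 1 = group A, group 2 = group B. H0: μ_1 = μ_2; H1: μ_1 < μ_2 (two-sample pooled-variance t-test, left-tailed).
s_p² = [(12−1)·62.67² + (30−1)·49.27²]/(12+30−2) = 2840.03
t = (276.1 − 310.3)/√[2840.03·(1/12 + 1/30)] = -1.879
df = n₁ + n₂ − 2 = 40
p-value = P(T ≤ -1.879) ≈ 0.0338
Since p ≈ 0.0338 < α = 0.05, reject H0; the evidence is statistically significant.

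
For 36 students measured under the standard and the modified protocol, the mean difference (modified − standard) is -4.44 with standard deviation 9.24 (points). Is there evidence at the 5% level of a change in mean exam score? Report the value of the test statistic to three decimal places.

H0: μ_d = 0; H1: μ_d ≠ 0 (paired t-test on the differences, two-sided).
t = d̄/(s_d/√n) = -4.44/(9.24/√36) = -2.883
df = n − 1 = 35
Two-sided p-value ≈ 0.0067
Since p ≈ 0.0067 < α = 0.05, reject H0; the evidence is statistically significant.

-2.883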